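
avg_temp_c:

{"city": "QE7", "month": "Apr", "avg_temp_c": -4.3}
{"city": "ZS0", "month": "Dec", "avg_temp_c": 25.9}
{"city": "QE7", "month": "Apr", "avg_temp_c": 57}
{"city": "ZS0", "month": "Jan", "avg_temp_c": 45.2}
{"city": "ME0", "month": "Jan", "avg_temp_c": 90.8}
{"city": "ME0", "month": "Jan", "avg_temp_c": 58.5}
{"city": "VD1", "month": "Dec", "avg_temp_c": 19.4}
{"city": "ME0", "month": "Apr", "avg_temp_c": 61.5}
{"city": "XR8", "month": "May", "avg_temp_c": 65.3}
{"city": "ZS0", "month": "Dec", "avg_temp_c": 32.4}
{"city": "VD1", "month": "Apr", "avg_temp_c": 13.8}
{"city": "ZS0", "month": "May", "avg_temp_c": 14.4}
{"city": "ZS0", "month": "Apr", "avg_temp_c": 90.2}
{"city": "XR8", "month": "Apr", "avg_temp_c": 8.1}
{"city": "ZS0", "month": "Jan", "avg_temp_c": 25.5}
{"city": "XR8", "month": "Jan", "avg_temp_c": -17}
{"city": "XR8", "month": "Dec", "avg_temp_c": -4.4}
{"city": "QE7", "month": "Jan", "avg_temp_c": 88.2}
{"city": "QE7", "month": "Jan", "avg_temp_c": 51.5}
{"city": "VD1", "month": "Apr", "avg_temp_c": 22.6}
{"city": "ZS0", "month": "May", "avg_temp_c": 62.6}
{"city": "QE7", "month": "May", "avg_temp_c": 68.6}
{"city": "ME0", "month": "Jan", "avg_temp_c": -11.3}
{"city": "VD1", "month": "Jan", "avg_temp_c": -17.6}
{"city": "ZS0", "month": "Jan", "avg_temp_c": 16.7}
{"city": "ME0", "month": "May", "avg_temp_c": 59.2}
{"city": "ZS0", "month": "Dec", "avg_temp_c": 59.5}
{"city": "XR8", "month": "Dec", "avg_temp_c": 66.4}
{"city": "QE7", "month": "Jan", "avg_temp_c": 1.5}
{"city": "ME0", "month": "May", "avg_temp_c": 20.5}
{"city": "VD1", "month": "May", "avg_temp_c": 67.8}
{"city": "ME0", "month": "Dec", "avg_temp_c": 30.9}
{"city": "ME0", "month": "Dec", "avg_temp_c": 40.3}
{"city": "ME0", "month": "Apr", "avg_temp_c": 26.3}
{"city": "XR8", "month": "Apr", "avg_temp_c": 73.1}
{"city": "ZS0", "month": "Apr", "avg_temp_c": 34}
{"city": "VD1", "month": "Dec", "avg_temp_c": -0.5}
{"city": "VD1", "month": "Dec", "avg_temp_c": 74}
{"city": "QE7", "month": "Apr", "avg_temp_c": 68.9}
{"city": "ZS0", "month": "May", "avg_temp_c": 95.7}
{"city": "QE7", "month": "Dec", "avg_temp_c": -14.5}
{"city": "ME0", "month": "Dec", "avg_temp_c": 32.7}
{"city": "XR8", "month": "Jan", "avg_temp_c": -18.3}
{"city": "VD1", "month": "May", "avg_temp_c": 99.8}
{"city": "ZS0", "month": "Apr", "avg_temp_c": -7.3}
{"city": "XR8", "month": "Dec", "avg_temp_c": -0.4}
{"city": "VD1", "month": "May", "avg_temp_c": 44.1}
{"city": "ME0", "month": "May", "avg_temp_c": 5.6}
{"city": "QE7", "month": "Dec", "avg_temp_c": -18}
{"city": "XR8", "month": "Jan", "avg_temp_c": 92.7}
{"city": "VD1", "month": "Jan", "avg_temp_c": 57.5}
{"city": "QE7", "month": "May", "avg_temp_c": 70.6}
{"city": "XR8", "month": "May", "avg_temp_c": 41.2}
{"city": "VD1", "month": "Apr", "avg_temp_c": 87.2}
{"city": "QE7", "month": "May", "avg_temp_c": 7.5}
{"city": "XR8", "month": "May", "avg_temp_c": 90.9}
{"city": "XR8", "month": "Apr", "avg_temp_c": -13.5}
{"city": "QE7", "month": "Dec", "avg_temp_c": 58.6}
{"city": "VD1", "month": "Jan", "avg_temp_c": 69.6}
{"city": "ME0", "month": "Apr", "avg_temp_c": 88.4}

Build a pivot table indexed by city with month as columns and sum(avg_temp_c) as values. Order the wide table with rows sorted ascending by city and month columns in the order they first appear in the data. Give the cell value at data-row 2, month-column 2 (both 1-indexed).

With rows sorted ascending by city, row 2 is city=QE7. month columns in first-appearance order: Apr, Dec, Jan, May; column 2 is Dec.
Long rows with city=QE7, month=Dec: -14.5 + -18 + 58.6 = 26.1.

26.1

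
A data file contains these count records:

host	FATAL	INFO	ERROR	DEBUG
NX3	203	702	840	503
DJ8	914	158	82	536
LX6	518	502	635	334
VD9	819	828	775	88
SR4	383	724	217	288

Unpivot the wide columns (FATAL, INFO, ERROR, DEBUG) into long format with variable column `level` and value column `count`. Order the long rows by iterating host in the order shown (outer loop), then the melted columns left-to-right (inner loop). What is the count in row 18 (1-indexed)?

724

20 rows total (5 × 4). Row 18: index ⌊(18-1)/4⌋ = 4 into host → SR4; (18-1) mod 4 = 1 into the melted columns → INFO.
So row 18 is (SR4, INFO, 724); count = 724.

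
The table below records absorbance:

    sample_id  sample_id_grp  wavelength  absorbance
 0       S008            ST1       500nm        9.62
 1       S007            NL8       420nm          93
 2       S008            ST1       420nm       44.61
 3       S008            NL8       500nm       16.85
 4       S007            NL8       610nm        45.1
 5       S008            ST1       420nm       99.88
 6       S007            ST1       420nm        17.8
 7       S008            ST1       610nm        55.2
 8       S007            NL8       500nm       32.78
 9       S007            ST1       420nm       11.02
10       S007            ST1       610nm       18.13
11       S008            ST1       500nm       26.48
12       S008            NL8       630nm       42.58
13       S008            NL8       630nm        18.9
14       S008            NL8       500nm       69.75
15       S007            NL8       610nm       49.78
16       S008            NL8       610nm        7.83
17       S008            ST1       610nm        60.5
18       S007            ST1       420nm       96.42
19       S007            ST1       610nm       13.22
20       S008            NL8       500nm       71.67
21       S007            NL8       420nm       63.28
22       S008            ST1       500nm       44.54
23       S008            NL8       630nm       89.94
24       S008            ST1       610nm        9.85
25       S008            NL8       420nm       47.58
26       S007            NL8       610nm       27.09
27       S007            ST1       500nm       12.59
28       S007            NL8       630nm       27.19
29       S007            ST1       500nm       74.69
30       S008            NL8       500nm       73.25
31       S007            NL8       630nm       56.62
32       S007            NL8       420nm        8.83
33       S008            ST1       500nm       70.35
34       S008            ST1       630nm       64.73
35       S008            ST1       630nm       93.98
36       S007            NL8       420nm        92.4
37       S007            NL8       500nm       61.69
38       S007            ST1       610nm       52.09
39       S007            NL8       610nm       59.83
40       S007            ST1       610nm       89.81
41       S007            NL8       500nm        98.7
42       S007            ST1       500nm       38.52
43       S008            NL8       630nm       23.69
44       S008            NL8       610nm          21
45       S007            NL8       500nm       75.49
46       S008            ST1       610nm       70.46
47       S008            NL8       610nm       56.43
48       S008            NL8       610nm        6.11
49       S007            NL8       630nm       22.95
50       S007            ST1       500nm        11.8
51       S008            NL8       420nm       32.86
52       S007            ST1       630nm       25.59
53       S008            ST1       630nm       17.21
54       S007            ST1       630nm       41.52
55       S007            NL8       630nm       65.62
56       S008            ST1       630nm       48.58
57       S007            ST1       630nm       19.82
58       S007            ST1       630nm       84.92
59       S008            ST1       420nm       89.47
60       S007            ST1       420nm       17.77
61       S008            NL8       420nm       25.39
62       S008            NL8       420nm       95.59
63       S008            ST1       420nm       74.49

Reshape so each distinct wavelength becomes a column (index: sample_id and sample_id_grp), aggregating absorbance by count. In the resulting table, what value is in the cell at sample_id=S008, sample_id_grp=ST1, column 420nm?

4

Rows with sample_id=S008, sample_id_grp=ST1 and wavelength=420nm: absorbance values are 44.61, 99.88, 89.47, 74.49.
4 rows match — count = 4.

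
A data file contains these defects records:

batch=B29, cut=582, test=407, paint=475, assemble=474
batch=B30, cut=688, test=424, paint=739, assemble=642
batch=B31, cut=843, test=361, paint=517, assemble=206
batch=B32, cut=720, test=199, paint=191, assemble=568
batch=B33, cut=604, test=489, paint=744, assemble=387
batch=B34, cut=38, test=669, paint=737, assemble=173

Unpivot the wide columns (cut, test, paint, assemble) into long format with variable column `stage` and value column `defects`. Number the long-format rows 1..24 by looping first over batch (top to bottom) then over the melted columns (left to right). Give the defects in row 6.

424

24 rows total (6 × 4). Row 6: index ⌊(6-1)/4⌋ = 1 into batch → B30; (6-1) mod 4 = 1 into the melted columns → test.
So row 6 is (B30, test, 424); defects = 424.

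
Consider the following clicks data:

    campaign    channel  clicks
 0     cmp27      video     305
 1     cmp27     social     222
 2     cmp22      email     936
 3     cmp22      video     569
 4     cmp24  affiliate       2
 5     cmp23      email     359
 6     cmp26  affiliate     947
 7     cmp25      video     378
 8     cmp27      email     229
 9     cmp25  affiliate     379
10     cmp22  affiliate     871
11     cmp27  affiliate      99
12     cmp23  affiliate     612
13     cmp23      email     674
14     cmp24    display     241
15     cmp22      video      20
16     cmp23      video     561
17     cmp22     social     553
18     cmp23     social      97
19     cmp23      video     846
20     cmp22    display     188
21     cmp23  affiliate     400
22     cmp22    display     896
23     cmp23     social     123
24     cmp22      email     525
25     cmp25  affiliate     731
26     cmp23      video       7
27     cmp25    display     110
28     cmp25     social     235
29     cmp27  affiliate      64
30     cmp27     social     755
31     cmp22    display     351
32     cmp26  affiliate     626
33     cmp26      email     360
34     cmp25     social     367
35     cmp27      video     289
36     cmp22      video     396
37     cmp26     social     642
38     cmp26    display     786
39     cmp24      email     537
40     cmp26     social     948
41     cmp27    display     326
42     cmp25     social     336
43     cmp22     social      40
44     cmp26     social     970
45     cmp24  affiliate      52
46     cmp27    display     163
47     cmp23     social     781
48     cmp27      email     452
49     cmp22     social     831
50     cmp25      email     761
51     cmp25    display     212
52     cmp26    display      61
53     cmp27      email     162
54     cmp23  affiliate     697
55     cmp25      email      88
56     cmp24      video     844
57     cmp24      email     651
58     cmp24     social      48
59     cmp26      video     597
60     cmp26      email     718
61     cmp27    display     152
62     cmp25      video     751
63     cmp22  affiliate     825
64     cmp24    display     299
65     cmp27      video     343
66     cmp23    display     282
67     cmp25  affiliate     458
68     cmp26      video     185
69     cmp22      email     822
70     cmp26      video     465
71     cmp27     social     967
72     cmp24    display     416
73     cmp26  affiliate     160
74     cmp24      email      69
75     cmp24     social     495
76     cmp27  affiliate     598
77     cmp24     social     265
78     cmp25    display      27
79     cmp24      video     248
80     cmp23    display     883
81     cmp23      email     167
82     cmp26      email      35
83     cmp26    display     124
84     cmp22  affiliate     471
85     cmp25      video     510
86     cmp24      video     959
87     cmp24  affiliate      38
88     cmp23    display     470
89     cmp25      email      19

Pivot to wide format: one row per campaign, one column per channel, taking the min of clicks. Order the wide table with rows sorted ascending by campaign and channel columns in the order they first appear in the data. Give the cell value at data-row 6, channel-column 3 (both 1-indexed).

With rows sorted ascending by campaign, row 6 is campaign=cmp27. channel columns in first-appearance order: video, social, email, affiliate, display; column 3 is email.
Long rows with campaign=cmp27, channel=email: min(229, 452, 162) = 162.

162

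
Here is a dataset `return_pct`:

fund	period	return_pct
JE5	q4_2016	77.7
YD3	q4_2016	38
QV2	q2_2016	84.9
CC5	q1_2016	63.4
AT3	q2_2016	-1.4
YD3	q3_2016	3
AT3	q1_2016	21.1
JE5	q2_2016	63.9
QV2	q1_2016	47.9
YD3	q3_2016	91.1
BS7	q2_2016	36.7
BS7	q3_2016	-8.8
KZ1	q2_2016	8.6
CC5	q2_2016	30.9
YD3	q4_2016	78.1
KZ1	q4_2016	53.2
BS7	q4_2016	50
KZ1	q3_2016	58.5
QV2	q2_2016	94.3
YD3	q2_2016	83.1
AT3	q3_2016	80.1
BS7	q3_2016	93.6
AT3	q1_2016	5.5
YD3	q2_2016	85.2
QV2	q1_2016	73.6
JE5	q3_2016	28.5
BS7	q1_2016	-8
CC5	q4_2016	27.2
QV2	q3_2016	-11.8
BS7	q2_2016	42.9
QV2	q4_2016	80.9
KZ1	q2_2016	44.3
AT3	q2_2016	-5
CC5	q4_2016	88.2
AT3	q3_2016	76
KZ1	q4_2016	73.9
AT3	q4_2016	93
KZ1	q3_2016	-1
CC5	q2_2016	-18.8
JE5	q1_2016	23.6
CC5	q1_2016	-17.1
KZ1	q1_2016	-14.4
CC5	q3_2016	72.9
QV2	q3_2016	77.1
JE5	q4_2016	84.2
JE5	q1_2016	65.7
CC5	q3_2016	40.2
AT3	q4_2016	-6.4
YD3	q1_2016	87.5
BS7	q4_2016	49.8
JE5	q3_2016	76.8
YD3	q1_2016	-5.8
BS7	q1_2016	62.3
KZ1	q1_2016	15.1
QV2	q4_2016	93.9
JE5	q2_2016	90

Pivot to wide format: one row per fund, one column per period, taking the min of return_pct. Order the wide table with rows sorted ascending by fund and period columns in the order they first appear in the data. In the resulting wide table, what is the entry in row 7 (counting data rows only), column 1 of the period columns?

38

With rows sorted ascending by fund, row 7 is fund=YD3. period columns in first-appearance order: q4_2016, q2_2016, q1_2016, q3_2016; column 1 is q4_2016.
Long rows with fund=YD3, period=q4_2016: min(38, 78.1) = 38.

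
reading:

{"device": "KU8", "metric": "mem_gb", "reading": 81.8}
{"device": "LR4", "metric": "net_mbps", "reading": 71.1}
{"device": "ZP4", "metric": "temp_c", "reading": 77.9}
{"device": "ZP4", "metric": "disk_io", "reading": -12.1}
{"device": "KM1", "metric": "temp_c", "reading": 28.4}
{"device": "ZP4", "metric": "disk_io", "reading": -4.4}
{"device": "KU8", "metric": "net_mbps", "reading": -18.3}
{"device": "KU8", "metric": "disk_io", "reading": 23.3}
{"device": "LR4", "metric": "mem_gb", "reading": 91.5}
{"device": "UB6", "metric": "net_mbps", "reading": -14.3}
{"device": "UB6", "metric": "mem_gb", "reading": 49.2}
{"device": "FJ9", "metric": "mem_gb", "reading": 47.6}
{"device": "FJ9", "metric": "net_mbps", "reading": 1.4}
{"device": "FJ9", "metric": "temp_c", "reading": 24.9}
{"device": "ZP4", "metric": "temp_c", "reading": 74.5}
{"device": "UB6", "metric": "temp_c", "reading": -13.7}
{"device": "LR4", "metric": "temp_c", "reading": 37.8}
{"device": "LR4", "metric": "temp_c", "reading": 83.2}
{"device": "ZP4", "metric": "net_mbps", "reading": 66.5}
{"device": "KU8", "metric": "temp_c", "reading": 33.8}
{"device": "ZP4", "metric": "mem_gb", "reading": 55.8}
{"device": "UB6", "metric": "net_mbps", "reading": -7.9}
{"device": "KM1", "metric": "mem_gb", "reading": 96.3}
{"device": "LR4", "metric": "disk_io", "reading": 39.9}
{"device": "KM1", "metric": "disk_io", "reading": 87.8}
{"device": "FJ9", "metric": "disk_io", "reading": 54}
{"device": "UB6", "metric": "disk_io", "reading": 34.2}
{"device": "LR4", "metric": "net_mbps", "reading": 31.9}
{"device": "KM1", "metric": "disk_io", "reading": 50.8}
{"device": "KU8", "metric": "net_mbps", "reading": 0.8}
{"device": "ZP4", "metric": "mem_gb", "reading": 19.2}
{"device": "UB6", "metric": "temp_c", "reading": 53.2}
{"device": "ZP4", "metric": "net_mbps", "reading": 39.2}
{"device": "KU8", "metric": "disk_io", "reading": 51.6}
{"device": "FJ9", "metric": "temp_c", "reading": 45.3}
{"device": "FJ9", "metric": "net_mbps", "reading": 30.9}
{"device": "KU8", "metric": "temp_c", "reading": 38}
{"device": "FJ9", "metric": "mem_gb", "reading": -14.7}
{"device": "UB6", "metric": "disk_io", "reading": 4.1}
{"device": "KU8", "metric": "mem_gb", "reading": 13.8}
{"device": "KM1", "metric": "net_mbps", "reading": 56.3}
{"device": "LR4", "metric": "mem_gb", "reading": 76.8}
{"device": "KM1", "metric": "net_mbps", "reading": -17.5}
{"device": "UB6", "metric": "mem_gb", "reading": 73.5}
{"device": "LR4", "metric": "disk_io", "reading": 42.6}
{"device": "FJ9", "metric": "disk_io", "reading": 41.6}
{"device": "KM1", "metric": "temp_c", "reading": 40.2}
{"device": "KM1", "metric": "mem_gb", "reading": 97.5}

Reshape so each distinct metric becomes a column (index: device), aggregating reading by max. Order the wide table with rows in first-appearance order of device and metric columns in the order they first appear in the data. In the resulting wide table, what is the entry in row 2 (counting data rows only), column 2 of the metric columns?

With rows in first-appearance order of device, row 2 is device=LR4. metric columns in first-appearance order: mem_gb, net_mbps, temp_c, disk_io; column 2 is net_mbps.
Long rows with device=LR4, metric=net_mbps: max(71.1, 31.9) = 71.1.

71.1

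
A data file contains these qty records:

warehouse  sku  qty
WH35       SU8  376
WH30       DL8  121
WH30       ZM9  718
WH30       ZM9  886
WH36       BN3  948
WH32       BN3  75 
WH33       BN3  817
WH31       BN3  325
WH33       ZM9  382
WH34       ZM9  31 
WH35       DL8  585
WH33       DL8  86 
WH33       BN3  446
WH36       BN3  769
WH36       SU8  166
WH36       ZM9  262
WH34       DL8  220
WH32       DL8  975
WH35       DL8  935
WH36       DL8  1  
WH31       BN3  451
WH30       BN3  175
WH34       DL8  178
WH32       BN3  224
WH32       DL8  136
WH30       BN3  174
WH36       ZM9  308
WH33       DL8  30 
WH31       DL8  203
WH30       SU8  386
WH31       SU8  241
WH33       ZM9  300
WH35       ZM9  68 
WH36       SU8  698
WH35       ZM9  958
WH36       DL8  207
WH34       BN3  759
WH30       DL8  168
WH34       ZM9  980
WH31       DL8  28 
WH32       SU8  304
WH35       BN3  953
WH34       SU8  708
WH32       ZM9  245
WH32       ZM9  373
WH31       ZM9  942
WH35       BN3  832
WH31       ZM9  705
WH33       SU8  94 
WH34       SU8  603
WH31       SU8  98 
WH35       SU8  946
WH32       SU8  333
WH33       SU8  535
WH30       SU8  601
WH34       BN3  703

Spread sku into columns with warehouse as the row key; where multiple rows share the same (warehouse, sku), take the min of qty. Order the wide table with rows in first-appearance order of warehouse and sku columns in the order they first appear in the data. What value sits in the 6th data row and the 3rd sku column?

705

With rows in first-appearance order of warehouse, row 6 is warehouse=WH31. sku columns in first-appearance order: SU8, DL8, ZM9, BN3; column 3 is ZM9.
Long rows with warehouse=WH31, sku=ZM9: min(942, 705) = 705.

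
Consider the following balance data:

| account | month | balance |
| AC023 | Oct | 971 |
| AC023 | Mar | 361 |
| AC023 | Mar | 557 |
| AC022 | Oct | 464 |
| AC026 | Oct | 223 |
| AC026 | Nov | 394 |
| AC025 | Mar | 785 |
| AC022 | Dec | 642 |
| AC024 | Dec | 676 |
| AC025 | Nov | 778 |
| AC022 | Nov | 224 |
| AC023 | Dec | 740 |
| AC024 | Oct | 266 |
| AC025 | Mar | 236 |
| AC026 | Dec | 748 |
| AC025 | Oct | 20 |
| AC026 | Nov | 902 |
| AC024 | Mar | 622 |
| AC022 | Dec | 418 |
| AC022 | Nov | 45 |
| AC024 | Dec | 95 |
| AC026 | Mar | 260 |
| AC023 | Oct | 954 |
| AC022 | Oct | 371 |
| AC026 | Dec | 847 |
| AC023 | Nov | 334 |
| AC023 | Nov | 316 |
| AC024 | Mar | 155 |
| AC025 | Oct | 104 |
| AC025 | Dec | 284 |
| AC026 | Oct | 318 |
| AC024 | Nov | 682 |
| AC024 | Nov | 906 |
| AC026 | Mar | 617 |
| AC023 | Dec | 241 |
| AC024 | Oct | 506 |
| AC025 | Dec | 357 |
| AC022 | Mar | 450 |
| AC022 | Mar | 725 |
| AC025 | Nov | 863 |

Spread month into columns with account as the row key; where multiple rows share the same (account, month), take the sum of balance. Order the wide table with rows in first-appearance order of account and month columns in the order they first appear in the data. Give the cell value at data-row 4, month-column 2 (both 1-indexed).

1021

With rows in first-appearance order of account, row 4 is account=AC025. month columns in first-appearance order: Oct, Mar, Nov, Dec; column 2 is Mar.
Long rows with account=AC025, month=Mar: 785 + 236 = 1021.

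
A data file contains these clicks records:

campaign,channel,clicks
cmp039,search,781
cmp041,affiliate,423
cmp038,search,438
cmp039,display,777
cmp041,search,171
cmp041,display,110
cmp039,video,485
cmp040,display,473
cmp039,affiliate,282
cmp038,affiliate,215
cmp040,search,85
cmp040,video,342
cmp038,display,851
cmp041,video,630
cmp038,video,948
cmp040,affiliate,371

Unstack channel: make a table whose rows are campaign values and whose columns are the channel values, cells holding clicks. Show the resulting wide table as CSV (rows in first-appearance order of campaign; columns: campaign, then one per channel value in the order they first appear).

campaign,search,affiliate,display,video
cmp039,781,282,777,485
cmp041,171,423,110,630
cmp038,438,215,851,948
cmp040,85,371,473,342

Columns: campaign plus the 4 distinct channel values (search, affiliate, display, video).
For example, row cmp039 column search takes clicks=781 from the long row (cmp039, search).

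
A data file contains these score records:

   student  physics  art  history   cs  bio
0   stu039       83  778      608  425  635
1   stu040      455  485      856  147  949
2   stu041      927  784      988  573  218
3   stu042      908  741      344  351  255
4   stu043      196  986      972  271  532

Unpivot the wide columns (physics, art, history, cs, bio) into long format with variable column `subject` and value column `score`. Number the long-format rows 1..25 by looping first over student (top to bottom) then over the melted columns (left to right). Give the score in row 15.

218

25 rows total (5 × 5). Row 15: index ⌊(15-1)/5⌋ = 2 into student → stu041; (15-1) mod 5 = 4 into the melted columns → bio.
So row 15 is (stu041, bio, 218); score = 218.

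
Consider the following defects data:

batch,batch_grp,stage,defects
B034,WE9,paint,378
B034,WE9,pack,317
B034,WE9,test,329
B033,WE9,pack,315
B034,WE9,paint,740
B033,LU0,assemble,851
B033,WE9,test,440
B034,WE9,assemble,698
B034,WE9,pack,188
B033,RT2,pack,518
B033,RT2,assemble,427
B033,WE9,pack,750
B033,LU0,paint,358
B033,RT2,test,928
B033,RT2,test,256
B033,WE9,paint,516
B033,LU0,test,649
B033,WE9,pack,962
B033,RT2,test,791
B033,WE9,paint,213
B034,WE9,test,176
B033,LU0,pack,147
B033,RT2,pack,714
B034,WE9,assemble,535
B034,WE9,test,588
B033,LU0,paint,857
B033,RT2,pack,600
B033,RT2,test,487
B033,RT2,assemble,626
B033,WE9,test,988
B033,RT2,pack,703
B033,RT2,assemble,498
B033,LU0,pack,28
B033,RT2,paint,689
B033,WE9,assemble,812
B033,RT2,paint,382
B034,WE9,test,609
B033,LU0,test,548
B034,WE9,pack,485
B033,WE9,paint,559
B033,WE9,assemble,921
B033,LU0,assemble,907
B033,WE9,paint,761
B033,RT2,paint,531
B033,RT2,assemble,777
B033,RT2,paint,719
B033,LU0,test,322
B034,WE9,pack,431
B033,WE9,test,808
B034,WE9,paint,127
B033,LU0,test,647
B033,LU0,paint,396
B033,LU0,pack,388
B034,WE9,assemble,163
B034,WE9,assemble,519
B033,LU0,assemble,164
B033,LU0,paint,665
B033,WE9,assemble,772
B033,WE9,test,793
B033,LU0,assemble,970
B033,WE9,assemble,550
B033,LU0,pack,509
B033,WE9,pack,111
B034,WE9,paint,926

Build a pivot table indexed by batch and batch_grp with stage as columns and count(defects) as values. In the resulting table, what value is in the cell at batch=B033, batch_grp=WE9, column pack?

Rows with batch=B033, batch_grp=WE9 and stage=pack: defects values are 315, 750, 962, 111.
4 rows match — count = 4.

4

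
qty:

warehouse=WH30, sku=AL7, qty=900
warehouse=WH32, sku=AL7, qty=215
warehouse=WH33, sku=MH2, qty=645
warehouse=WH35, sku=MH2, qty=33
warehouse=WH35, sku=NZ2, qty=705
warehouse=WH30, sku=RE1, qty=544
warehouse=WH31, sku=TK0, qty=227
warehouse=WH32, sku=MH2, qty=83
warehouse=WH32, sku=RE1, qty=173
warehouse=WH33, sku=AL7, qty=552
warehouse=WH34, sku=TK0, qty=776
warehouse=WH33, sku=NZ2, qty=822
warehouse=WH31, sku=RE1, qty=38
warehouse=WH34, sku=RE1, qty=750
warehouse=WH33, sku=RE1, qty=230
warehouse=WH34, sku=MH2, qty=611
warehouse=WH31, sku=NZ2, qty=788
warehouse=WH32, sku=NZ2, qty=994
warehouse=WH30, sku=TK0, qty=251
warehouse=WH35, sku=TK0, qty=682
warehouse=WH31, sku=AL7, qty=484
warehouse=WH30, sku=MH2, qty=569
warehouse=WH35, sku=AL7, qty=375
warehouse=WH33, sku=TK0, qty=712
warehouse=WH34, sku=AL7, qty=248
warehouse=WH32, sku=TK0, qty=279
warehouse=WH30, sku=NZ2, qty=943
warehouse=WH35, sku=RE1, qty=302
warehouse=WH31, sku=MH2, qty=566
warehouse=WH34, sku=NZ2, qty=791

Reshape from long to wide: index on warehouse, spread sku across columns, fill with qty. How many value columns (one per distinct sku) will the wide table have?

5

5 distinct sku values: AL7, RE1, TK0, NZ2, MH2.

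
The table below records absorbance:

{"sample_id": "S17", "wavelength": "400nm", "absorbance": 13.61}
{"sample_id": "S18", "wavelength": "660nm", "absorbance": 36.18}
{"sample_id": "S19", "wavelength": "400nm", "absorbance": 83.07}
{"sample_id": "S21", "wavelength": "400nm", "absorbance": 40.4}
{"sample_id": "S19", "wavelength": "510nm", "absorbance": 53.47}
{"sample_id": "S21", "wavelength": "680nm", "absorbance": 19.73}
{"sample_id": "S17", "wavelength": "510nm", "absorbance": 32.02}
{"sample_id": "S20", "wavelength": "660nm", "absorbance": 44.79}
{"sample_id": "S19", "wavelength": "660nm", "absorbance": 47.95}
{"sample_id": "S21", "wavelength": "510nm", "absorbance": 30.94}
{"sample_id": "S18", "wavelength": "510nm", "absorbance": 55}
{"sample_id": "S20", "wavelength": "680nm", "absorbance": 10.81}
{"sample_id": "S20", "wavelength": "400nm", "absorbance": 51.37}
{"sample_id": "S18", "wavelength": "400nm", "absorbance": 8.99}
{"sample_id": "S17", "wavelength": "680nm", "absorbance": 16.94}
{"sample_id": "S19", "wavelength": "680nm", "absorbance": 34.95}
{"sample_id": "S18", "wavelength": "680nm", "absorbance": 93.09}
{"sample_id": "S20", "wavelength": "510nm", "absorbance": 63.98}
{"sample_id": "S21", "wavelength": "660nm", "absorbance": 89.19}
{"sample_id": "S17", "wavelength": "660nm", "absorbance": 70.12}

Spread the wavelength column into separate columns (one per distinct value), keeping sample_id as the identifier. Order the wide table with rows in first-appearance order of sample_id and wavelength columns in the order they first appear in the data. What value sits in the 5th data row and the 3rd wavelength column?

63.98

With rows in first-appearance order of sample_id, row 5 is sample_id=S20. wavelength columns in first-appearance order: 400nm, 660nm, 510nm, 680nm; column 3 is 510nm.
Long rows with sample_id=S20, wavelength=510nm: absorbance = 63.98.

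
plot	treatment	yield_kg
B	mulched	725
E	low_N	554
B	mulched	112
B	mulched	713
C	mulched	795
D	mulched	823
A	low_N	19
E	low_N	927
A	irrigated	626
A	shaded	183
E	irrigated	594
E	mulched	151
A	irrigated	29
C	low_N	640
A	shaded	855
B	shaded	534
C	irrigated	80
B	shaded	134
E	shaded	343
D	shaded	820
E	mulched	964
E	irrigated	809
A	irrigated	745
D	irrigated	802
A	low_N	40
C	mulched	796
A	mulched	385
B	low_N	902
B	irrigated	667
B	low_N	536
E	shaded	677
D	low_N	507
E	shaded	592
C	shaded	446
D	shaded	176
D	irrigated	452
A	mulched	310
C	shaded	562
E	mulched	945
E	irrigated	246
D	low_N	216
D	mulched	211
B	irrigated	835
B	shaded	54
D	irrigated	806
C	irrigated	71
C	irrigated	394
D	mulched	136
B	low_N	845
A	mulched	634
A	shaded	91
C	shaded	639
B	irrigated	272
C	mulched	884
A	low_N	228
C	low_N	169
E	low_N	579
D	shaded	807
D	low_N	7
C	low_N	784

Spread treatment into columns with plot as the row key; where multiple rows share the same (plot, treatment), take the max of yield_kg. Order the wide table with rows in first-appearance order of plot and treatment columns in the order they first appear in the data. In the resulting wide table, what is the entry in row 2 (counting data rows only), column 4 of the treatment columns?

With rows in first-appearance order of plot, row 2 is plot=E. treatment columns in first-appearance order: mulched, low_N, irrigated, shaded; column 4 is shaded.
Long rows with plot=E, treatment=shaded: max(343, 677, 592) = 677.

677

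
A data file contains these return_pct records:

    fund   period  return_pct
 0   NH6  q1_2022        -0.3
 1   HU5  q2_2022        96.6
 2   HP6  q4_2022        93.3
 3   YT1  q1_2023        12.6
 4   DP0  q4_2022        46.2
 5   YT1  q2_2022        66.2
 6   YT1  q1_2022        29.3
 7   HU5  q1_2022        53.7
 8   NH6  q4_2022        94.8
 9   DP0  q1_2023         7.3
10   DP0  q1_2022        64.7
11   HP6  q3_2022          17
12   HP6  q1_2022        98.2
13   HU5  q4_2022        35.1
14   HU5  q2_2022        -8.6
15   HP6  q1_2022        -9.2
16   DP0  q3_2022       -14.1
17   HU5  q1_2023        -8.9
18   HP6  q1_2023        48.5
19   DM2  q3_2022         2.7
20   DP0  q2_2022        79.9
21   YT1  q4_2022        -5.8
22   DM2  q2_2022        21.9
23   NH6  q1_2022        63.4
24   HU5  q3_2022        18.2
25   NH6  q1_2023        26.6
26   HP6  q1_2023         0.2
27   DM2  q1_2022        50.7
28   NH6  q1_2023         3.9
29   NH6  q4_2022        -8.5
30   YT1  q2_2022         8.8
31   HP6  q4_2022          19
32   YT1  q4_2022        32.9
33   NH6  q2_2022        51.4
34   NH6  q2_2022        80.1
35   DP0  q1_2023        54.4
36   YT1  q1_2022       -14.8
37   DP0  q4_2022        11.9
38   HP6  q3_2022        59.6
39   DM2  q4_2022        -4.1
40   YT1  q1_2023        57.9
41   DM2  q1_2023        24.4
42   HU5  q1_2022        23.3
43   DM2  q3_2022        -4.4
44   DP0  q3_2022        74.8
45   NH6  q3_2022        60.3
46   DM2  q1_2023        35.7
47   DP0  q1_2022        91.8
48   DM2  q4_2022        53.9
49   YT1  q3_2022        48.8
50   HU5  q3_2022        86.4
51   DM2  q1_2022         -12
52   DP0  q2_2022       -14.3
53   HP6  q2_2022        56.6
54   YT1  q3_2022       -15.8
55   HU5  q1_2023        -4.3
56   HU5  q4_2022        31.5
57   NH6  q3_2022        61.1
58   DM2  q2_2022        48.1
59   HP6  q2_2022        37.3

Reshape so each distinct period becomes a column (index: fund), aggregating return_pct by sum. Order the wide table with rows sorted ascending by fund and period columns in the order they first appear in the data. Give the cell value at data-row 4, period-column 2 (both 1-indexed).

With rows sorted ascending by fund, row 4 is fund=HU5. period columns in first-appearance order: q1_2022, q2_2022, q4_2022, q1_2023, q3_2022; column 2 is q2_2022.
Long rows with fund=HU5, period=q2_2022: 96.6 + -8.6 = 88.

88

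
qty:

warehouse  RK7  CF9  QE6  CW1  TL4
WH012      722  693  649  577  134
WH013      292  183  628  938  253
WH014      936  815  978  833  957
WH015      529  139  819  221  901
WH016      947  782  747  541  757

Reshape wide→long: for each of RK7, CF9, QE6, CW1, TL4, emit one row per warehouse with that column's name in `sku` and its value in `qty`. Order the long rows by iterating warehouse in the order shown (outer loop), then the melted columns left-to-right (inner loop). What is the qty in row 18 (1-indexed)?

819

25 rows total (5 × 5). Row 18: index ⌊(18-1)/5⌋ = 3 into warehouse → WH015; (18-1) mod 5 = 2 into the melted columns → QE6.
So row 18 is (WH015, QE6, 819); qty = 819.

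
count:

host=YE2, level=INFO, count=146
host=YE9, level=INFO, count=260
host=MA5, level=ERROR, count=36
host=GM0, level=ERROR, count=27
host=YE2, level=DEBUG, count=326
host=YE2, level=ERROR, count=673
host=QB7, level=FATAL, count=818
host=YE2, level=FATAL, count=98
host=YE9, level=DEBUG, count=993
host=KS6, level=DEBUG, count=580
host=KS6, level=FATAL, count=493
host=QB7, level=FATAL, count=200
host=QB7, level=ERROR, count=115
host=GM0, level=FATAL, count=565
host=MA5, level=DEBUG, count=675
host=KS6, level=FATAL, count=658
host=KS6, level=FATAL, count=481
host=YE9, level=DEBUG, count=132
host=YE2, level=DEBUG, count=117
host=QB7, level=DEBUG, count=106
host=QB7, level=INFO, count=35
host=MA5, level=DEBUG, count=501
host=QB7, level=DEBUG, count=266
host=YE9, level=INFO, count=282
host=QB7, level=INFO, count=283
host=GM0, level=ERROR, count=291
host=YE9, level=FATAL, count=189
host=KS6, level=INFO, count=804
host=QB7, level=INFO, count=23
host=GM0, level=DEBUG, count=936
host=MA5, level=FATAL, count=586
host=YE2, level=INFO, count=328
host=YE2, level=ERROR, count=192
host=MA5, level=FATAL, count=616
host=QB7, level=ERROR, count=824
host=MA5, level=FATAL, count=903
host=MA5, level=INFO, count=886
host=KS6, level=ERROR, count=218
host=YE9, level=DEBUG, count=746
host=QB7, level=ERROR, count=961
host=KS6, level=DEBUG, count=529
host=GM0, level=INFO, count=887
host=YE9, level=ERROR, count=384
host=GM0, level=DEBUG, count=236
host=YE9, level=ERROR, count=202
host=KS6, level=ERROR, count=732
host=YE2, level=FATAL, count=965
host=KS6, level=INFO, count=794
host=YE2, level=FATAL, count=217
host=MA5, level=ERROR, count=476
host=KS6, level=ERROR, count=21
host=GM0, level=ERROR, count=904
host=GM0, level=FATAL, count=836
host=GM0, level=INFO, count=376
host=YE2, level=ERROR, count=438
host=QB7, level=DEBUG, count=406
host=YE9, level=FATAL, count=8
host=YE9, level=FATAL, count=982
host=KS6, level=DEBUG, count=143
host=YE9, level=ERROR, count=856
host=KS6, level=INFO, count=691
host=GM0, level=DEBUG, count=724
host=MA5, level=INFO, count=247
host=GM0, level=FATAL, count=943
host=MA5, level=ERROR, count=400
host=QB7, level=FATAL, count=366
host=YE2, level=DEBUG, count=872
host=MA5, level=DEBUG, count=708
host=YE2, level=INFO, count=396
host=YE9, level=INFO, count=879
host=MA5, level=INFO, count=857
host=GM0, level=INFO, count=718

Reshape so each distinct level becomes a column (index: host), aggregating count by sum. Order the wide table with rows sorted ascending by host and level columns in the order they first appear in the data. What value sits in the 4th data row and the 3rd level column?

778

With rows sorted ascending by host, row 4 is host=QB7. level columns in first-appearance order: INFO, ERROR, DEBUG, FATAL; column 3 is DEBUG.
Long rows with host=QB7, level=DEBUG: 106 + 266 + 406 = 778.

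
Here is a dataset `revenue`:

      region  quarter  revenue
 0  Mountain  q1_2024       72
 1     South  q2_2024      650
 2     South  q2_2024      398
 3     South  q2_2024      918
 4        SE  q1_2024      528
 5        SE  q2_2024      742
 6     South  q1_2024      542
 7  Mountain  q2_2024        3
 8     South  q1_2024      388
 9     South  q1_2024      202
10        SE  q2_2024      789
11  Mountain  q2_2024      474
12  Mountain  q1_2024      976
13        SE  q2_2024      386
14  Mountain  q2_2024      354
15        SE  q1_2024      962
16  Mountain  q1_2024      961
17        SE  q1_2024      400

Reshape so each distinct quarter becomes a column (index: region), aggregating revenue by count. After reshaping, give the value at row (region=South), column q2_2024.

3

Rows with region=South and quarter=q2_2024: revenue values are 650, 398, 918.
3 rows match — count = 3.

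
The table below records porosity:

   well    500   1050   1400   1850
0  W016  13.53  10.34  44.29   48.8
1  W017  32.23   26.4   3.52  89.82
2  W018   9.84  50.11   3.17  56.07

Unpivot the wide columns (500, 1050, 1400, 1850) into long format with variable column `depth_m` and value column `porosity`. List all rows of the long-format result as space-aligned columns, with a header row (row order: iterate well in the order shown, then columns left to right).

well  depth_m  porosity
W016  500      13.53   
W016  1050     10.34   
W016  1400     44.29   
W016  1850     48.8    
W017  500      32.23   
W017  1050     26.4    
W017  1400     3.52    
W017  1850     89.82   
W018  500      9.84    
W018  1050     50.11   
W018  1400     3.17    
W018  1850     56.07   

Each (well, column) pair becomes one row: 3 × 4 = 12 rows.
For example, (W016, 500) → porosity=13.53.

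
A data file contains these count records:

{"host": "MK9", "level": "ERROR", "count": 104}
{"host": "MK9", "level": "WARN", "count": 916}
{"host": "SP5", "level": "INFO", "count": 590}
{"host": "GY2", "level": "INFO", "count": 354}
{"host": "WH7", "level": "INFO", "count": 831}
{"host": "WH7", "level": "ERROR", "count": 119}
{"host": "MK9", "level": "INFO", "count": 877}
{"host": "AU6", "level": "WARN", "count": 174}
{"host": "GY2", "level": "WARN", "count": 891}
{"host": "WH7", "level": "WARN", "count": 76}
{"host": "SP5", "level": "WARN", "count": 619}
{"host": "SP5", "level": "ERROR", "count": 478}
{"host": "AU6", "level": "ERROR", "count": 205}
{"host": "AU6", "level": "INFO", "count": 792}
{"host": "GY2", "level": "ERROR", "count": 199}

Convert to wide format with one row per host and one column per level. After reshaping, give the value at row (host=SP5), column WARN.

619

Wide layout: rows indexed by host, columns are the 3 distinct level values (ERROR, WARN, INFO).
Cell (host=SP5, level=WARN) draws from the long row where host=SP5 and level=WARN, which has count=619.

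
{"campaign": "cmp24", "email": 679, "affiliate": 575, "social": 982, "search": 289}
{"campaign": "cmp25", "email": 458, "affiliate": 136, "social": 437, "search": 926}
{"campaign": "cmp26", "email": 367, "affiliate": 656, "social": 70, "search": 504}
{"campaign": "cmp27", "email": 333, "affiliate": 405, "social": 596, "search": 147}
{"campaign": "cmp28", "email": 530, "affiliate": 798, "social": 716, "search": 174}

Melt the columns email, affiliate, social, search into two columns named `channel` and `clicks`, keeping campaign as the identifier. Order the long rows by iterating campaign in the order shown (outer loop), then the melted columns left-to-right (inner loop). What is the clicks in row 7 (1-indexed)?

20 rows total (5 × 4). Row 7: index ⌊(7-1)/4⌋ = 1 into campaign → cmp25; (7-1) mod 4 = 2 into the melted columns → social.
So row 7 is (cmp25, social, 437); clicks = 437.

437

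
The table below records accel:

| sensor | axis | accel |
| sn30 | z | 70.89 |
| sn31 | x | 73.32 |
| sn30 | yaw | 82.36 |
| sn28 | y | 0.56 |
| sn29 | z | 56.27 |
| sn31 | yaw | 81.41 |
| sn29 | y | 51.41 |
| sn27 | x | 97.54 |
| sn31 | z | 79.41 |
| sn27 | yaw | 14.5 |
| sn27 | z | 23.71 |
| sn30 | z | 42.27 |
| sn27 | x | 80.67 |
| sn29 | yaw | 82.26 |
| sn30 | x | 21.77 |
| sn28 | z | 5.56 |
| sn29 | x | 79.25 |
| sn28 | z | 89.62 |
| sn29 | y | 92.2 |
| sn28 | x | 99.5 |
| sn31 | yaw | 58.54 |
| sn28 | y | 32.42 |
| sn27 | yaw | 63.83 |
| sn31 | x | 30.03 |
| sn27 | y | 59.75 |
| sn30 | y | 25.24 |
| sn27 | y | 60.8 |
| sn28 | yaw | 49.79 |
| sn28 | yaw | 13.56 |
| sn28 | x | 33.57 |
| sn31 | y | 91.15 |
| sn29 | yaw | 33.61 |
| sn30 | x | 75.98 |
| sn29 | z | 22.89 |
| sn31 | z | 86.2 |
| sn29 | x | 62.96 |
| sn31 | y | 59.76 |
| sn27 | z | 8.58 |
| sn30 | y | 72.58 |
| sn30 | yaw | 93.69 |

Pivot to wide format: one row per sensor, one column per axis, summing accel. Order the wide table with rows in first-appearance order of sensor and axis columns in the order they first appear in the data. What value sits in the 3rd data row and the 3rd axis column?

With rows in first-appearance order of sensor, row 3 is sensor=sn28. axis columns in first-appearance order: z, x, yaw, y; column 3 is yaw.
Long rows with sensor=sn28, axis=yaw: 49.79 + 13.56 = 63.35.

63.35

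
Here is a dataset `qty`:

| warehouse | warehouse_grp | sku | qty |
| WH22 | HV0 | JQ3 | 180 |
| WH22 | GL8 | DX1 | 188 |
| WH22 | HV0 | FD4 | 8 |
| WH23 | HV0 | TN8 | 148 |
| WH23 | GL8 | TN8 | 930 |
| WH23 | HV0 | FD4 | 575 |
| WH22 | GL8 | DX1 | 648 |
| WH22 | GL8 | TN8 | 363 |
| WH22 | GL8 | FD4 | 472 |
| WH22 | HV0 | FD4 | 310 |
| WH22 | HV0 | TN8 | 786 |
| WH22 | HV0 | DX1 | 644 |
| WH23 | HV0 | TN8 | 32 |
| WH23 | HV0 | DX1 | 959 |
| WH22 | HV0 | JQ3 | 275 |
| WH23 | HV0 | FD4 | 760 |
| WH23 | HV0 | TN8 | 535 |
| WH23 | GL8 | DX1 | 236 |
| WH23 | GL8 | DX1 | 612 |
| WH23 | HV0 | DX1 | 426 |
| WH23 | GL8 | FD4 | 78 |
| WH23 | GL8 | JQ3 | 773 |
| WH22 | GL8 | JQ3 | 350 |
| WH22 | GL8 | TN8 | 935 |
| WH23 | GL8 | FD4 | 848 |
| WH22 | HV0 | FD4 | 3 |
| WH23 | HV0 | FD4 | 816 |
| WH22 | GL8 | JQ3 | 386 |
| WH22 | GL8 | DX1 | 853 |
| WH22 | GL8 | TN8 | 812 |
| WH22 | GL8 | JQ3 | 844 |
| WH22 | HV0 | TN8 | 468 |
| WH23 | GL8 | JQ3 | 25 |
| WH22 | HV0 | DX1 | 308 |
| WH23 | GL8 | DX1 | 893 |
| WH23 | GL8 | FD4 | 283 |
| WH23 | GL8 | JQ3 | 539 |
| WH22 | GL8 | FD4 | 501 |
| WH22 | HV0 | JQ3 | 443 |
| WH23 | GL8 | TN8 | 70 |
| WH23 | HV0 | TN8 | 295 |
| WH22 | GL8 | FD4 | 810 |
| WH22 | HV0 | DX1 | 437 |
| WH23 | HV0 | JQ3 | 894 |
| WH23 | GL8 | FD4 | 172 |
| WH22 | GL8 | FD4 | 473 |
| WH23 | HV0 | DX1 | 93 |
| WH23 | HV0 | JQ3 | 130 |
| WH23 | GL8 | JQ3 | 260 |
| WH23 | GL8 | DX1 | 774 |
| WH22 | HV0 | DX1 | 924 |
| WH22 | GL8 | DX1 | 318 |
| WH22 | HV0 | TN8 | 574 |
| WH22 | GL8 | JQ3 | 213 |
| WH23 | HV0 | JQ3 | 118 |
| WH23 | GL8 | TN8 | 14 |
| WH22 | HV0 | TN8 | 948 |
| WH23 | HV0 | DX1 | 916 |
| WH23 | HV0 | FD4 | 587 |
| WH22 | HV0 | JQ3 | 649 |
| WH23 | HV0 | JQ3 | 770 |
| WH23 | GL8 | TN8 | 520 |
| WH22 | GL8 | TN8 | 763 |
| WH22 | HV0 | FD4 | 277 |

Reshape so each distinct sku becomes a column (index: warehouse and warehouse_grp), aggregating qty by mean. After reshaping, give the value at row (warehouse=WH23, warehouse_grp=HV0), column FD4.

Rows with warehouse=WH23, warehouse_grp=HV0 and sku=FD4: qty values are 575, 760, 816, 587.
(575 + 760 + 816 + 587) / 4 = 684.50.

684.50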